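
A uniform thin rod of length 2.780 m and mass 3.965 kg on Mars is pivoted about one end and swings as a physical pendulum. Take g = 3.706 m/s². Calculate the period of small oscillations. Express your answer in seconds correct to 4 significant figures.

For a physical pendulum T = 2π√(I/(mgd)), with d = 1.3900 m from pivot to centre of mass.
I_cm = mL²/12 = 3.965 × 2.780²/12 = 2.5536 kg·m²; I = I_cm + md² = 2.5536 + 3.965 × 1.3900² = 10.214 kg·m².
T = 2π√(10.214/(3.965 × 3.706 × 1.3900)) = 4.443 s.

4.443 s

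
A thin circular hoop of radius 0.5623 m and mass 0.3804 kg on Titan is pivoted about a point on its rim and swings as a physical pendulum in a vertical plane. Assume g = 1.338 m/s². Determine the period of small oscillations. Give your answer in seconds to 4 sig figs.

5.760 s

I_cm = mr² = 0.12028 kg·m². The pivot is at distance d = 0.5623 m from the centre of mass.
By the parallel-axis theorem, I = I_cm + md² = 0.12028 + 0.12028 = 0.24055 kg·m².
T = 2π√(I/(mgd)) = 2π√(0.24055/(0.3804 × 1.338 × 0.5623)) = 5.760 s.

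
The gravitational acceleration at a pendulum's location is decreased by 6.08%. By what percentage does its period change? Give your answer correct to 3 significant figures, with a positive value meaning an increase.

3.19%

T ∝ 1/√g, so T'/T = 1/√(0.9392) = 1.032.
Percentage change in T = (1.032 − 1) × 100% = 3.19%.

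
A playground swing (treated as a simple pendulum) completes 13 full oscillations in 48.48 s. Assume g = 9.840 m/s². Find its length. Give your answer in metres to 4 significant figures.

T = 48.48/13 = 3.7292 s.
From T = 2π√(L/g), L = gT²/(4π²) = 9.840 × 3.7292²/(4π²) = 3.466 m.

3.466 m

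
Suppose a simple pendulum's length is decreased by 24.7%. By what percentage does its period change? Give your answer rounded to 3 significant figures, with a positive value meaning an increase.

-13.2%

T ∝ √L, so T'/T = √(0.7530) = 0.8678.
Percentage change in T = (0.8678 − 1) × 100% = -13.2%.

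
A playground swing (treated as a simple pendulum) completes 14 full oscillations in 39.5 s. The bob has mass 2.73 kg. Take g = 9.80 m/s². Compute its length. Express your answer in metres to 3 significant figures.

1.98 m

T = 39.5/14 = 2.821 s.
From T = 2π√(L/g), L = gT²/(4π²) = 9.80 × 2.821²/(4π²) = 1.98 m.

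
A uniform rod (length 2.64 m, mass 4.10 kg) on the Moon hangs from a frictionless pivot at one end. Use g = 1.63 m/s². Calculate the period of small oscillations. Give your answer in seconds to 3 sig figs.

For a physical pendulum T = 2π√(I/(mgd)), with d = 1.320 m from pivot to centre of mass.
I_cm = mL²/12 = 4.10 × 2.64²/12 = 2.381 kg·m²; I = I_cm + md² = 2.381 + 4.10 × 1.320² = 9.525 kg·m².
T = 2π√(9.525/(4.10 × 1.63 × 1.320)) = 6.53 s.

6.53 s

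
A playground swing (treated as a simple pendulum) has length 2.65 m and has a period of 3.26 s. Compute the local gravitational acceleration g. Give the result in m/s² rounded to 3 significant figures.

From T = 2π√(L/g), g = 4π²L/T² = 4π² × 2.65/3.260² = 9.84 m/s².

9.84 m/s²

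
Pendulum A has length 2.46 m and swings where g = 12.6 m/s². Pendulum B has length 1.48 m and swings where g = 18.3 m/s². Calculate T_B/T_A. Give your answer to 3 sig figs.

0.644

T = 2π√(L/g), so T_B/T_A = √((L_B/g_B)/(L_A/g_A)) = √((1.48/18.3)/(2.46/12.6)) = 0.644.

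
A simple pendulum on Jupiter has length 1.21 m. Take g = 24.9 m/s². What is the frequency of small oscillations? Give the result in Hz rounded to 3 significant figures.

0.722 Hz

T = 2π√(L/g) = 2π√(1.21/24.9) = 1.385 s, so f = 1/T = 0.722 Hz.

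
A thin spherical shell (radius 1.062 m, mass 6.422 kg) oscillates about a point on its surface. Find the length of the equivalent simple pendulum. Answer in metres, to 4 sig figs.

The equivalent simple-pendulum length is L_eq = I/(md), where I is about the pivot and d = 1.0620 m.
I_cm = (2/3)mR² = 4.8287 kg·m², so I = I_cm + md² = 4.8287 + 7.2430 = 12.072 kg·m².
L_eq = 12.072/(6.422 × 1.0620) = 1.770 m.

1.770 m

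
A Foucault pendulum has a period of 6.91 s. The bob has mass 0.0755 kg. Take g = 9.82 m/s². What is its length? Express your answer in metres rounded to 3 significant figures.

11.9 m

From T = 2π√(L/g), L = gT²/(4π²) = 9.82 × 6.910²/(4π²) = 11.9 m.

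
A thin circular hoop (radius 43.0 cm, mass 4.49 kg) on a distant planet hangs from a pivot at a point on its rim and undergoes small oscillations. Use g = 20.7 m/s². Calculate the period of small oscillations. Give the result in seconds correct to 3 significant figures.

1.28 s

I_cm = mr² = 0.8302 kg·m². The pivot is at distance d = 0.430 m from the centre of mass.
By the parallel-axis theorem, I = I_cm + md² = 0.8302 + 0.8302 = 1.660 kg·m².
T = 2π√(I/(mgd)) = 2π√(1.660/(4.49 × 20.7 × 0.430)) = 1.28 s.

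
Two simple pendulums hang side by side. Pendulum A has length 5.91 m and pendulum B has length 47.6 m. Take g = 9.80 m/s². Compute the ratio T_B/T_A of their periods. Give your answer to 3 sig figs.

T ∝ √L, so T_B/T_A = √(L_B/L_A) = √(47.6/5.91) = 2.84.

2.84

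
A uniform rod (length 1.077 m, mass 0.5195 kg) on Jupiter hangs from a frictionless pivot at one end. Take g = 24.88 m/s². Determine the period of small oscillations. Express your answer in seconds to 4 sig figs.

For a physical pendulum T = 2π√(I/(mgd)), with d = 0.53850 m from pivot to centre of mass.
I_cm = mL²/12 = 0.5195 × 1.077²/12 = 0.050215 kg·m²; I = I_cm + md² = 0.050215 + 0.5195 × 0.53850² = 0.20086 kg·m².
T = 2π√(0.20086/(0.5195 × 24.88 × 0.53850)) = 1.067 s.

1.067 s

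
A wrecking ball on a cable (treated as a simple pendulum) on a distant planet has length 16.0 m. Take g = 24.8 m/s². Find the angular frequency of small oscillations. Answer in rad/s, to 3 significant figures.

1.24 rad/s

ω = √(g/L) = √(24.8/16.0) = 1.24 rad/s.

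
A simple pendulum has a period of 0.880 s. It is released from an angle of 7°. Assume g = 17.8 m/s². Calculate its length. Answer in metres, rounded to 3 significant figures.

0.349 m

From T = 2π√(L/g), L = gT²/(4π²) = 17.8 × 0.8800²/(4π²) = 0.349 m.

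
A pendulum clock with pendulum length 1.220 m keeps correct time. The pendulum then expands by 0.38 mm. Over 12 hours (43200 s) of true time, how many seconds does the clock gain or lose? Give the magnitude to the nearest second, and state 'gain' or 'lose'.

T ∝ √L, so T'/T = √(1.22038/1.220) = 1.00016.
In 43200 s of true time the clock registers 43200/1.00016 = 43193.3 s, so it loses 7 s.

lose 7 s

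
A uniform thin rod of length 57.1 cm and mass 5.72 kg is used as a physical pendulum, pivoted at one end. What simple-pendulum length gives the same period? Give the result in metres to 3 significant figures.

The equivalent simple-pendulum length is L_eq = I/(md), where I is about the pivot and d = 0.2855 m.
I_cm = (1/12)mL² = 0.1554 kg·m², so I = I_cm + md² = 0.1554 + 0.4662 = 0.6217 kg·m².
L_eq = 0.6217/(5.72 × 0.2855) = 0.381 m.

0.381 m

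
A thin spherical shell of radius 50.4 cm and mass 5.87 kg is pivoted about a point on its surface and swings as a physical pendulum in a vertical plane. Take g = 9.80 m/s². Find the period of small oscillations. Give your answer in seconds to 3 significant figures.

1.84 s

I_cm = (2/3)mr² = 0.9940 kg·m². The pivot is at distance d = 0.504 m from the centre of mass.
By the parallel-axis theorem, I = I_cm + md² = 0.9940 + 1.491 = 2.485 kg·m².
T = 2π√(I/(mgd)) = 2π√(2.485/(5.87 × 9.80 × 0.504)) = 1.84 s.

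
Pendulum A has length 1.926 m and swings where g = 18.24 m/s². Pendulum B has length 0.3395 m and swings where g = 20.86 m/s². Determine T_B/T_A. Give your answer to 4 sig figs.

0.3926

T = 2π√(L/g), so T_B/T_A = √((L_B/g_B)/(L_A/g_A)) = √((0.3395/20.86)/(1.926/18.24)) = 0.3926.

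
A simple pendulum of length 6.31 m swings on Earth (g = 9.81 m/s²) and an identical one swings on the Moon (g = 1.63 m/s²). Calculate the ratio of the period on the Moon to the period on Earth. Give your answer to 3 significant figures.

T ∝ 1/√g, so T₂/T₁ = √(g₁/g₂) = √(9.81/1.63) = 2.45.

2.45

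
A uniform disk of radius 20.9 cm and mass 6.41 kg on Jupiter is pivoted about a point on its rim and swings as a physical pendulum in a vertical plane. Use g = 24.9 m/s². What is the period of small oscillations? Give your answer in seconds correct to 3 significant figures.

0.705 s

I_cm = ½mr² = 0.1400 kg·m². The pivot is at distance d = 0.209 m from the centre of mass.
By the parallel-axis theorem, I = I_cm + md² = 0.1400 + 0.2800 = 0.4200 kg·m².
T = 2π√(I/(mgd)) = 2π√(0.4200/(6.41 × 24.9 × 0.209)) = 0.705 s.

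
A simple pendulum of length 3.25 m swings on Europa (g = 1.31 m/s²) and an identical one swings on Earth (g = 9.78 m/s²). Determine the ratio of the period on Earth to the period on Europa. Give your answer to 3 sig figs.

0.366

T ∝ 1/√g, so T₂/T₁ = √(g₁/g₂) = √(1.31/9.78) = 0.366.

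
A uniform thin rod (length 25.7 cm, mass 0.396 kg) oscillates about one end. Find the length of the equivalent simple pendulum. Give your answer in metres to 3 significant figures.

The equivalent simple-pendulum length is L_eq = I/(md), where I is about the pivot and d = 0.1285 m.
I_cm = (1/12)mL² = 0.002180 kg·m², so I = I_cm + md² = 0.002180 + 0.006539 = 0.008718 kg·m².
L_eq = 0.008718/(0.396 × 0.1285) = 0.171 m.

0.171 m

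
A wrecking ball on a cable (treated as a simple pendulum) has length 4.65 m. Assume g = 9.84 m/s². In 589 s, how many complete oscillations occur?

136

T = 2π√(L/g) = 2π√(4.65/9.84) = 4.319 s.
Number of complete oscillations = ⌊589/4.319⌋ = ⌊136.4⌋ = 136.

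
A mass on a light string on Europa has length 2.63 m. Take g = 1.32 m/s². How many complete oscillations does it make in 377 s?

42

T = 2π√(L/g) = 2π√(2.63/1.32) = 8.869 s.
Number of complete oscillations = ⌊377/8.869⌋ = ⌊42.51⌋ = 42.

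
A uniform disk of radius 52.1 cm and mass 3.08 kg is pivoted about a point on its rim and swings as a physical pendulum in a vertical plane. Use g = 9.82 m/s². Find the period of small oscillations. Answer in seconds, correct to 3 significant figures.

1.77 s

I_cm = ½mr² = 0.4180 kg·m². The pivot is at distance d = 0.521 m from the centre of mass.
By the parallel-axis theorem, I = I_cm + md² = 0.4180 + 0.8360 = 1.254 kg·m².
T = 2π√(I/(mgd)) = 2π√(1.254/(3.08 × 9.82 × 0.521)) = 1.77 s.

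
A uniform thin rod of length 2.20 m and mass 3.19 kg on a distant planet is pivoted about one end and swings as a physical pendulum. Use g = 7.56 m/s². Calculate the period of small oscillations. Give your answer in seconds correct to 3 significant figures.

For a physical pendulum T = 2π√(I/(mgd)), with d = 1.100 m from pivot to centre of mass.
I_cm = mL²/12 = 3.19 × 2.20²/12 = 1.287 kg·m²; I = I_cm + md² = 1.287 + 3.19 × 1.100² = 5.147 kg·m².
T = 2π√(5.147/(3.19 × 7.56 × 1.100)) = 2.77 s.

2.77 s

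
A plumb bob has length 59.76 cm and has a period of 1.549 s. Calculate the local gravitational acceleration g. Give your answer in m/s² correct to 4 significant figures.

9.833 m/s²

From T = 2π√(L/g), g = 4π²L/T² = 4π² × 0.5976/1.5490² = 9.833 m/s².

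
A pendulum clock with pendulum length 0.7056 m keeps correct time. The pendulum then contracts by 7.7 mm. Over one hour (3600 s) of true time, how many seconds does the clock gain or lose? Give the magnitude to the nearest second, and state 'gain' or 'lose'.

gain 20 s

T ∝ √L, so T'/T = √(0.69790/0.7056) = 0.994529.
In 3600 s of true time the clock registers 3600/0.994529 = 3619.8 s, so it gains 20 s.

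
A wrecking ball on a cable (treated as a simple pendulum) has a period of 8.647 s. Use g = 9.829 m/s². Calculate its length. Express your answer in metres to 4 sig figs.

From T = 2π√(L/g), L = gT²/(4π²) = 9.829 × 8.6470²/(4π²) = 18.62 m.

18.62 m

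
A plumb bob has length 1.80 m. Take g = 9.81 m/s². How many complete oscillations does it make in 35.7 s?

13

T = 2π√(L/g) = 2π√(1.80/9.81) = 2.691 s.
Number of complete oscillations = ⌊35.7/2.691⌋ = ⌊13.26⌋ = 13.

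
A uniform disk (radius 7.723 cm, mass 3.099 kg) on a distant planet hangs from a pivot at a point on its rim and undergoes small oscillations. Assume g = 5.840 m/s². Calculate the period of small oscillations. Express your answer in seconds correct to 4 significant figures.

0.8849 s

I_cm = ½mr² = 0.0092420 kg·m². The pivot is at distance d = 0.07723 m from the centre of mass.
By the parallel-axis theorem, I = I_cm + md² = 0.0092420 + 0.018484 = 0.027726 kg·m².
T = 2π√(I/(mgd)) = 2π√(0.027726/(3.099 × 5.840 × 0.07723)) = 0.8849 s.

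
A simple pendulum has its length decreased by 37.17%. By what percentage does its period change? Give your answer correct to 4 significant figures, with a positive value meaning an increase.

T ∝ √L, so T'/T = √(0.62830) = 0.79265.
Percentage change in T = (0.79265 − 1) × 100% = -20.73%.

-20.73%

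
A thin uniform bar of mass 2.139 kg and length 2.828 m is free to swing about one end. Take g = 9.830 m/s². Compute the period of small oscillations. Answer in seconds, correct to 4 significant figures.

For a physical pendulum T = 2π√(I/(mgd)), with d = 1.4140 m from pivot to centre of mass.
I_cm = mL²/12 = 2.139 × 2.828²/12 = 1.4256 kg·m²; I = I_cm + md² = 1.4256 + 2.139 × 1.4140² = 5.7023 kg·m².
T = 2π√(5.7023/(2.139 × 9.830 × 1.4140)) = 2.752 s.

2.752 s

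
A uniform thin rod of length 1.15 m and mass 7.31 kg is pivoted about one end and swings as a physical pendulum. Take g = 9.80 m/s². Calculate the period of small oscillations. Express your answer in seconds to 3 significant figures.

1.76 s

For a physical pendulum T = 2π√(I/(mgd)), with d = 0.5750 m from pivot to centre of mass.
I_cm = mL²/12 = 7.31 × 1.15²/12 = 0.8056 kg·m²; I = I_cm + md² = 0.8056 + 7.31 × 0.5750² = 3.222 kg·m².
T = 2π√(3.222/(7.31 × 9.80 × 0.5750)) = 1.76 s.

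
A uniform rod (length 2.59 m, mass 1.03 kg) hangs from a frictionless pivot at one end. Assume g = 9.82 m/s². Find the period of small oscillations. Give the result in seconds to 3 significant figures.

For a physical pendulum T = 2π√(I/(mgd)), with d = 1.295 m from pivot to centre of mass.
I_cm = mL²/12 = 1.03 × 2.59²/12 = 0.5758 kg·m²; I = I_cm + md² = 0.5758 + 1.03 × 1.295² = 2.303 kg·m².
T = 2π√(2.303/(1.03 × 9.82 × 1.295)) = 2.63 s.

2.63 s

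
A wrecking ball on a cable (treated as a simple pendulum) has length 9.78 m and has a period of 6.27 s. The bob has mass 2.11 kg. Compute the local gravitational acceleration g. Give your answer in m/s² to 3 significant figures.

9.82 m/s²

From T = 2π√(L/g), g = 4π²L/T² = 4π² × 9.78/6.270² = 9.82 m/s².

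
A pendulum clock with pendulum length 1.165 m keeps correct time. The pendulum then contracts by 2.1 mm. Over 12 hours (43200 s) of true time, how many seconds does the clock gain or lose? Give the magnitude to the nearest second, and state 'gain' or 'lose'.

gain 39 s

T ∝ √L, so T'/T = √(1.16290/1.165) = 0.999098.
In 43200 s of true time the clock registers 43200/0.999098 = 43239.0 s, so it gains 39 s.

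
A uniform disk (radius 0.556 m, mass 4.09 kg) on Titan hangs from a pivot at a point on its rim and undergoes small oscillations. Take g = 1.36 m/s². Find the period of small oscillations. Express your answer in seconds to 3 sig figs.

I_cm = ½mr² = 0.6322 kg·m². The pivot is at distance d = 0.556 m from the centre of mass.
By the parallel-axis theorem, I = I_cm + md² = 0.6322 + 1.264 = 1.897 kg·m².
T = 2π√(I/(mgd)) = 2π√(1.897/(4.09 × 1.36 × 0.556)) = 4.92 s.

4.92 s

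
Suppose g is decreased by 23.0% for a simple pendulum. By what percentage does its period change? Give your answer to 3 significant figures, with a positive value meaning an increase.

14.0%

T ∝ 1/√g, so T'/T = 1/√(0.7700) = 1.140.
Percentage change in T = (1.140 − 1) × 100% = 14.0%.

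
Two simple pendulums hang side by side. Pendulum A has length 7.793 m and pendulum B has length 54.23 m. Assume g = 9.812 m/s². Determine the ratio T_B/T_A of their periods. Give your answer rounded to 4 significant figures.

T ∝ √L, so T_B/T_A = √(L_B/L_A) = √(54.23/7.793) = 2.638.

2.638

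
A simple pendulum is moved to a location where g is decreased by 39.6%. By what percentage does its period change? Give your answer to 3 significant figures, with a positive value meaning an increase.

28.7%

T ∝ 1/√g, so T'/T = 1/√(0.6040) = 1.287.
Percentage change in T = (1.287 − 1) × 100% = 28.7%.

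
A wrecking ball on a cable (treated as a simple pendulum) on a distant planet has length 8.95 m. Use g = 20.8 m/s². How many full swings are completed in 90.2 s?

T = 2π√(L/g) = 2π√(8.95/20.8) = 4.122 s.
Number of complete oscillations = ⌊90.2/4.122⌋ = ⌊21.89⌋ = 21.

21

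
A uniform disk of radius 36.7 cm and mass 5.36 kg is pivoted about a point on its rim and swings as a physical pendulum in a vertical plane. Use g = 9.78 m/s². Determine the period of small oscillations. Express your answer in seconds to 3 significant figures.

I_cm = ½mr² = 0.3610 kg·m². The pivot is at distance d = 0.367 m from the centre of mass.
By the parallel-axis theorem, I = I_cm + md² = 0.3610 + 0.7219 = 1.083 kg·m².
T = 2π√(I/(mgd)) = 2π√(1.083/(5.36 × 9.78 × 0.367)) = 1.49 s.

1.49 s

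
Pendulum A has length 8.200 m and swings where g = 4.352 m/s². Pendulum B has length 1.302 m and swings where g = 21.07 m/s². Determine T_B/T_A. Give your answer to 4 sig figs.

T = 2π√(L/g), so T_B/T_A = √((L_B/g_B)/(L_A/g_A)) = √((1.302/21.07)/(8.200/4.352)) = 0.1811.

0.1811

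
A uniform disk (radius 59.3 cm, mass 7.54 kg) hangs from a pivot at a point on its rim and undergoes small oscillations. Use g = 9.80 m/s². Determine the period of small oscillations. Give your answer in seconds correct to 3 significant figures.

I_cm = ½mr² = 1.326 kg·m². The pivot is at distance d = 0.593 m from the centre of mass.
By the parallel-axis theorem, I = I_cm + md² = 1.326 + 2.651 = 3.977 kg·m².
T = 2π√(I/(mgd)) = 2π√(3.977/(7.54 × 9.80 × 0.593)) = 1.89 s.

1.89 s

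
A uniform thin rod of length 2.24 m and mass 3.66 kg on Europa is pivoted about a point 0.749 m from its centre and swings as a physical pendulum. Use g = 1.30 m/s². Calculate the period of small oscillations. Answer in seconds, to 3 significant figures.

For a physical pendulum T = 2π√(I/(mgd)), with d = 0.7490 m from pivot to centre of mass.
I_cm = mL²/12 = 3.66 × 2.24²/12 = 1.530 kg·m²; I = I_cm + md² = 1.530 + 3.66 × 0.7490² = 3.584 kg·m².
T = 2π√(3.584/(3.66 × 1.30 × 0.7490)) = 6.30 s.

6.30 s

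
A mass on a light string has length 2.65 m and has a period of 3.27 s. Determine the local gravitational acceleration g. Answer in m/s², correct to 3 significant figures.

9.78 m/s²

From T = 2π√(L/g), g = 4π²L/T² = 4π² × 2.65/3.270² = 9.78 m/s².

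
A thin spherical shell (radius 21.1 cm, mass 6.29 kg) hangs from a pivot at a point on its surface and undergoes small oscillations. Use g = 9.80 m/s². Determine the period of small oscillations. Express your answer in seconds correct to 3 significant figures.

1.19 s

I_cm = (2/3)mr² = 0.1867 kg·m². The pivot is at distance d = 0.211 m from the centre of mass.
By the parallel-axis theorem, I = I_cm + md² = 0.1867 + 0.2800 = 0.4667 kg·m².
T = 2π√(I/(mgd)) = 2π√(0.4667/(6.29 × 9.80 × 0.211)) = 1.19 s.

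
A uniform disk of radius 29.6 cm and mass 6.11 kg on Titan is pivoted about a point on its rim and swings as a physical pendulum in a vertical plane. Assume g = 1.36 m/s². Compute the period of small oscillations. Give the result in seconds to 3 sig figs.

I_cm = ½mr² = 0.2677 kg·m². The pivot is at distance d = 0.296 m from the centre of mass.
By the parallel-axis theorem, I = I_cm + md² = 0.2677 + 0.5353 = 0.8030 kg·m².
T = 2π√(I/(mgd)) = 2π√(0.8030/(6.11 × 1.36 × 0.296)) = 3.59 s.

3.59 s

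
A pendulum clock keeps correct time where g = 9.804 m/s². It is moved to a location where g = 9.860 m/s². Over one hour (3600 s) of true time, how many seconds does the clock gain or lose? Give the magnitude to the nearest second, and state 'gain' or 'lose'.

The clock's period scales as T ∝ 1/√g, so T'/T = √(9.804/9.860) = 0.997156.
In 3600 s of true time the clock registers 3600/0.997156 = 3610.3 s, so it gains 10 s.

gain 10 s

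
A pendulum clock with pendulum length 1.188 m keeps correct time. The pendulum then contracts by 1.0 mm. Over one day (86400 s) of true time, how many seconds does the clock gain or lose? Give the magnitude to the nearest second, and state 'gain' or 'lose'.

gain 36 s

T ∝ √L, so T'/T = √(1.18700/1.188) = 0.999579.
In 86400 s of true time the clock registers 86400/0.999579 = 86436.4 s, so it gains 36 s.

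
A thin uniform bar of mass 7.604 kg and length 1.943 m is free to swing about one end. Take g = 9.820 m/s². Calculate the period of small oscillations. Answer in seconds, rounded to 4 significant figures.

For a physical pendulum T = 2π√(I/(mgd)), with d = 0.97150 m from pivot to centre of mass.
I_cm = mL²/12 = 7.604 × 1.943²/12 = 2.3922 kg·m²; I = I_cm + md² = 2.3922 + 7.604 × 0.97150² = 9.5690 kg·m².
T = 2π√(9.5690/(7.604 × 9.820 × 0.97150)) = 2.282 s.

2.282 s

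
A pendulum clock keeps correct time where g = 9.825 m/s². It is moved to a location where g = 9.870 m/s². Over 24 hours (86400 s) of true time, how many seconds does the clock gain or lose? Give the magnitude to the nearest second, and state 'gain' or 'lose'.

The clock's period scales as T ∝ 1/√g, so T'/T = √(9.825/9.870) = 0.997718.
In 86400 s of true time the clock registers 86400/0.997718 = 86597.6 s, so it gains 198 s.

gain 198 s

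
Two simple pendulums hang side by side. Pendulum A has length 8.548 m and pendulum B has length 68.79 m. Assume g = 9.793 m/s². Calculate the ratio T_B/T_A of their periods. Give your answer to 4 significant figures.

T ∝ √L, so T_B/T_A = √(L_B/L_A) = √(68.79/8.548) = 2.837.

2.837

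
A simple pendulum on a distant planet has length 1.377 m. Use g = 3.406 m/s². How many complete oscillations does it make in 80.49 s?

20

T = 2π√(L/g) = 2π√(1.377/3.406) = 3.9951 s.
Number of complete oscillations = ⌊80.49/3.9951⌋ = ⌊20.147⌋ = 20.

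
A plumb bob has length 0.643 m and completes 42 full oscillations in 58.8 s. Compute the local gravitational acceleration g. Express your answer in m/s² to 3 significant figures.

13.0 m/s²

T = 58.8/42 = 1.400 s.
From T = 2π√(L/g), g = 4π²L/T² = 4π² × 0.643/1.400² = 13.0 m/s².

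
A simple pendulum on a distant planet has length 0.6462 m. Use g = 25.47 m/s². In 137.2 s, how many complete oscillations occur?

137

T = 2π√(L/g) = 2π√(0.6462/25.47) = 1.0008 s.
Number of complete oscillations = ⌊137.2/1.0008⌋ = ⌊137.09⌋ = 137.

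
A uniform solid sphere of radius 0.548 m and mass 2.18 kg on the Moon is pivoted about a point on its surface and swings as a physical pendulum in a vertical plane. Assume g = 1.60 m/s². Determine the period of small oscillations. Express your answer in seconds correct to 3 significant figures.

4.35 s

I_cm = (2/5)mr² = 0.2619 kg·m². The pivot is at distance d = 0.548 m from the centre of mass.
By the parallel-axis theorem, I = I_cm + md² = 0.2619 + 0.6547 = 0.9165 kg·m².
T = 2π√(I/(mgd)) = 2π√(0.9165/(2.18 × 1.60 × 0.548)) = 4.35 s.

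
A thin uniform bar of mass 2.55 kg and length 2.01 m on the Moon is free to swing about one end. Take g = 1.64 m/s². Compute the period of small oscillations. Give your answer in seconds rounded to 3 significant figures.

5.68 s

For a physical pendulum T = 2π√(I/(mgd)), with d = 1.005 m from pivot to centre of mass.
I_cm = mL²/12 = 2.55 × 2.01²/12 = 0.8585 kg·m²; I = I_cm + md² = 0.8585 + 2.55 × 1.005² = 3.434 kg·m².
T = 2π√(3.434/(2.55 × 1.64 × 1.005)) = 5.68 s.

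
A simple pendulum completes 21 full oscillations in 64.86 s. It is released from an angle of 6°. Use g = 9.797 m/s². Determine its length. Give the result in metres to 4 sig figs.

2.367 m

T = 64.86/21 = 3.0886 s.
From T = 2π√(L/g), L = gT²/(4π²) = 9.797 × 3.0886²/(4π²) = 2.367 m.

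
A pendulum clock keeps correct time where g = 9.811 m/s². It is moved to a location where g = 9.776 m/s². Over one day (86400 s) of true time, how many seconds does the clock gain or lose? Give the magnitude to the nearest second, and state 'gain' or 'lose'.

lose 154 s

The clock's period scales as T ∝ 1/√g, so T'/T = √(9.811/9.776) = 1.00179.
In 86400 s of true time the clock registers 86400/1.00179 = 86245.7 s, so it loses 154 s.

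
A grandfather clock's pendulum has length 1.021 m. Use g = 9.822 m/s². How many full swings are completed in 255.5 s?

T = 2π√(L/g) = 2π√(1.021/9.822) = 2.0258 s.
Number of complete oscillations = ⌊255.5/2.0258⌋ = ⌊126.12⌋ = 126.

126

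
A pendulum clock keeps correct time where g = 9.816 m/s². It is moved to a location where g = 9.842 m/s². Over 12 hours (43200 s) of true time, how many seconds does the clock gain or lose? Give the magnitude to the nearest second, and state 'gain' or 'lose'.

The clock's period scales as T ∝ 1/√g, so T'/T = √(9.816/9.842) = 0.998678.
In 43200 s of true time the clock registers 43200/0.998678 = 43257.2 s, so it gains 57 s.

gain 57 s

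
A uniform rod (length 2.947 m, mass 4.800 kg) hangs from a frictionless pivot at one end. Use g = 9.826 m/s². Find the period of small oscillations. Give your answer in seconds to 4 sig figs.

For a physical pendulum T = 2π√(I/(mgd)), with d = 1.4735 m from pivot to centre of mass.
I_cm = mL²/12 = 4.800 × 2.947²/12 = 3.4739 kg·m²; I = I_cm + md² = 3.4739 + 4.800 × 1.4735² = 13.896 kg·m².
T = 2π√(13.896/(4.800 × 9.826 × 1.4735)) = 2.810 s.

2.810 s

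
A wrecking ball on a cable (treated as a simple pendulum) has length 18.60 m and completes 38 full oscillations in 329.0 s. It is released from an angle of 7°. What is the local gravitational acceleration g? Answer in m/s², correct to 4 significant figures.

9.796 m/s²

T = 329.0/38 = 8.6579 s.
From T = 2π√(L/g), g = 4π²L/T² = 4π² × 18.60/8.6579² = 9.796 m/s².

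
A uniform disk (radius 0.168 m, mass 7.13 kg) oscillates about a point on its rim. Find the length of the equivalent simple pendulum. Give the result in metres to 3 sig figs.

0.252 m

The equivalent simple-pendulum length is L_eq = I/(md), where I is about the pivot and d = 0.1680 m.
I_cm = ½mR² = 0.1006 kg·m², so I = I_cm + md² = 0.1006 + 0.2012 = 0.3019 kg·m².
L_eq = 0.3019/(7.13 × 0.1680) = 0.252 m.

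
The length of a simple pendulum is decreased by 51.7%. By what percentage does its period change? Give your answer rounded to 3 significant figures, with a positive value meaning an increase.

T ∝ √L, so T'/T = √(0.4830) = 0.6950.
Percentage change in T = (0.6950 − 1) × 100% = -30.5%.

-30.5%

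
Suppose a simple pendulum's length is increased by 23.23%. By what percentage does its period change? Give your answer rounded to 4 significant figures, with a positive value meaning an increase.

T ∝ √L, so T'/T = √(1.2323) = 1.1101.
Percentage change in T = (1.1101 − 1) × 100% = 11.01%.

11.01%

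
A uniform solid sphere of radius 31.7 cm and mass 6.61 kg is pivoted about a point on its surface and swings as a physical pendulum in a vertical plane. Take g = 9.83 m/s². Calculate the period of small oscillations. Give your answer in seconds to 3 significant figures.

I_cm = (2/5)mr² = 0.2657 kg·m². The pivot is at distance d = 0.317 m from the centre of mass.
By the parallel-axis theorem, I = I_cm + md² = 0.2657 + 0.6642 = 0.9299 kg·m².
T = 2π√(I/(mgd)) = 2π√(0.9299/(6.61 × 9.83 × 0.317)) = 1.34 s.

1.34 s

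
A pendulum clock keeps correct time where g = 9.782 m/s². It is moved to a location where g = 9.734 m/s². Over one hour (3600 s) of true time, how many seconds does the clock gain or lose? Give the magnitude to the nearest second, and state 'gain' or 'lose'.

The clock's period scales as T ∝ 1/√g, so T'/T = √(9.782/9.734) = 1.00246.
In 3600 s of true time the clock registers 3600/1.00246 = 3591.2 s, so it loses 9 s.

lose 9 s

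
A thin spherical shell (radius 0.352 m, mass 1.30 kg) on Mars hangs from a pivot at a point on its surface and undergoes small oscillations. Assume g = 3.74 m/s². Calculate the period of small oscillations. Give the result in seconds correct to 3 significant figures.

I_cm = (2/3)mr² = 0.1074 kg·m². The pivot is at distance d = 0.352 m from the centre of mass.
By the parallel-axis theorem, I = I_cm + md² = 0.1074 + 0.1611 = 0.2685 kg·m².
T = 2π√(I/(mgd)) = 2π√(0.2685/(1.30 × 3.74 × 0.352)) = 2.49 s.

2.49 s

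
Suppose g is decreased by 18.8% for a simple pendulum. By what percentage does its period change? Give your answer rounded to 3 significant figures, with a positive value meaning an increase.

11.0%

T ∝ 1/√g, so T'/T = 1/√(0.8120) = 1.110.
Percentage change in T = (1.110 − 1) × 100% = 11.0%.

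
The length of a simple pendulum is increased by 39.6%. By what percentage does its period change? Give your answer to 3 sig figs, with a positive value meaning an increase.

18.2%

T ∝ √L, so T'/T = √(1.396) = 1.182.
Percentage change in T = (1.182 − 1) × 100% = 18.2%.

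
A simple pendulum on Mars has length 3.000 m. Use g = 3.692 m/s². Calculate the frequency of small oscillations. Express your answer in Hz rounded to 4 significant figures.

T = 2π√(L/g) = 2π√(3.000/3.692) = 5.6638 s, so f = 1/T = 0.1766 Hz.

0.1766 Hz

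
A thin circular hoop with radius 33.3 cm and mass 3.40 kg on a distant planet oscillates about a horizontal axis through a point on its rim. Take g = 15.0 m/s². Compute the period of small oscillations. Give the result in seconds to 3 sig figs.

I_cm = mr² = 0.3770 kg·m². The pivot is at distance d = 0.333 m from the centre of mass.
By the parallel-axis theorem, I = I_cm + md² = 0.3770 + 0.3770 = 0.7540 kg·m².
T = 2π√(I/(mgd)) = 2π√(0.7540/(3.40 × 15.0 × 0.333)) = 1.32 s.

1.32 s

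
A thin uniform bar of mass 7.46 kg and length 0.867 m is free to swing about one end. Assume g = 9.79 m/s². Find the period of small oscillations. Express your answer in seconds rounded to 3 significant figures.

1.53 s

For a physical pendulum T = 2π√(I/(mgd)), with d = 0.4335 m from pivot to centre of mass.
I_cm = mL²/12 = 7.46 × 0.867²/12 = 0.4673 kg·m²; I = I_cm + md² = 0.4673 + 7.46 × 0.4335² = 1.869 kg·m².
T = 2π√(1.869/(7.46 × 9.79 × 0.4335)) = 1.53 s.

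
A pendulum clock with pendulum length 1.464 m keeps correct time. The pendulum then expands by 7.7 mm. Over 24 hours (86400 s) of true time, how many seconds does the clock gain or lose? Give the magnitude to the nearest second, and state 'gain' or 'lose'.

lose 226 s

T ∝ √L, so T'/T = √(1.47170/1.464) = 1.00263.
In 86400 s of true time the clock registers 86400/1.00263 = 86173.7 s, so it loses 226 s.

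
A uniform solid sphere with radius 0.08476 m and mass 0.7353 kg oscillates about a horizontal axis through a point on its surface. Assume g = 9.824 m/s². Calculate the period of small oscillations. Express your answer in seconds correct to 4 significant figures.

0.6906 s

I_cm = (2/5)mr² = 0.0021130 kg·m². The pivot is at distance d = 0.08476 m from the centre of mass.
By the parallel-axis theorem, I = I_cm + md² = 0.0021130 + 0.0052826 = 0.0073956 kg·m².
T = 2π√(I/(mgd)) = 2π√(0.0073956/(0.7353 × 9.824 × 0.08476)) = 0.6906 s.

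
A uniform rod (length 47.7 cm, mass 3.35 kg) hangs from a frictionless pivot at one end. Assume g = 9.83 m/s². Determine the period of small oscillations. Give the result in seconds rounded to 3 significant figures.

1.13 s

For a physical pendulum T = 2π√(I/(mgd)), with d = 0.2385 m from pivot to centre of mass.
I_cm = mL²/12 = 3.35 × 0.477²/12 = 0.06352 kg·m²; I = I_cm + md² = 0.06352 + 3.35 × 0.2385² = 0.2541 kg·m².
T = 2π√(0.2541/(3.35 × 9.83 × 0.2385)) = 1.13 s.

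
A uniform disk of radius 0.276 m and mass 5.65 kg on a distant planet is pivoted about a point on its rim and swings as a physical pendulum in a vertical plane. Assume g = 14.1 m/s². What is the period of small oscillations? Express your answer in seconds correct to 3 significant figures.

1.08 s

I_cm = ½mr² = 0.2152 kg·m². The pivot is at distance d = 0.276 m from the centre of mass.
By the parallel-axis theorem, I = I_cm + md² = 0.2152 + 0.4304 = 0.6456 kg·m².
T = 2π√(I/(mgd)) = 2π√(0.6456/(5.65 × 14.1 × 0.276)) = 1.08 s.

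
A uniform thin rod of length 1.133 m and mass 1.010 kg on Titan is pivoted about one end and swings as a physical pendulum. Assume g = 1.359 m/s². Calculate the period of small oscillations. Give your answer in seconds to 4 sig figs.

4.684 s

For a physical pendulum T = 2π√(I/(mgd)), with d = 0.56650 m from pivot to centre of mass.
I_cm = mL²/12 = 1.010 × 1.133²/12 = 0.10804 kg·m²; I = I_cm + md² = 0.10804 + 1.010 × 0.56650² = 0.43218 kg·m².
T = 2π√(0.43218/(1.010 × 1.359 × 0.56650)) = 4.684 s.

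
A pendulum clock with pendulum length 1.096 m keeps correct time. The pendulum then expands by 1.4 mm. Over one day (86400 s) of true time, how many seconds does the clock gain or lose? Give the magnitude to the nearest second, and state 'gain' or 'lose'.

lose 55 s

T ∝ √L, so T'/T = √(1.09740/1.096) = 1.00064.
In 86400 s of true time the clock registers 86400/1.00064 = 86344.9 s, so it loses 55 s.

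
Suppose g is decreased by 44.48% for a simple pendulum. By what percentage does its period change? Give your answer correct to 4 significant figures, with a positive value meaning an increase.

T ∝ 1/√g, so T'/T = 1/√(0.55520) = 1.3421.
Percentage change in T = (1.3421 − 1) × 100% = 34.21%.

34.21%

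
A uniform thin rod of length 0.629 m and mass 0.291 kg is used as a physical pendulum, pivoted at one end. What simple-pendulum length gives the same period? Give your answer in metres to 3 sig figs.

0.419 m

The equivalent simple-pendulum length is L_eq = I/(md), where I is about the pivot and d = 0.3145 m.
I_cm = (1/12)mL² = 0.009594 kg·m², so I = I_cm + md² = 0.009594 + 0.02878 = 0.03838 kg·m².
L_eq = 0.03838/(0.291 × 0.3145) = 0.419 m.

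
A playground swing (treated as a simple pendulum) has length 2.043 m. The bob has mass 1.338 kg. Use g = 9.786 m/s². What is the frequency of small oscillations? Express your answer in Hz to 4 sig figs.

T = 2π√(L/g) = 2π√(2.043/9.786) = 2.8709 s, so f = 1/T = 0.3483 Hz.

0.3483 Hz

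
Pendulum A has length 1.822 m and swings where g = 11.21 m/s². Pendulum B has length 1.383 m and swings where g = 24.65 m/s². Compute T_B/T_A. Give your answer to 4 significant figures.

0.5875

T = 2π√(L/g), so T_B/T_A = √((L_B/g_B)/(L_A/g_A)) = √((1.383/24.65)/(1.822/11.21)) = 0.5875.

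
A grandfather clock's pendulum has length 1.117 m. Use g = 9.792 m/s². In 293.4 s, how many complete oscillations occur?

138

T = 2π√(L/g) = 2π√(1.117/9.792) = 2.1221 s.
Number of complete oscillations = ⌊293.4/2.1221⌋ = ⌊138.26⌋ = 138.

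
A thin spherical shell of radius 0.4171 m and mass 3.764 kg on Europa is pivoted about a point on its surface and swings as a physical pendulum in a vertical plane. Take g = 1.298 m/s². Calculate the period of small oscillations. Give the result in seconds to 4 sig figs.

I_cm = (2/3)mr² = 0.43655 kg·m². The pivot is at distance d = 0.4171 m from the centre of mass.
By the parallel-axis theorem, I = I_cm + md² = 0.43655 + 0.65483 = 1.0914 kg·m².
T = 2π√(I/(mgd)) = 2π√(1.0914/(3.764 × 1.298 × 0.4171)) = 4.598 s.

4.598 s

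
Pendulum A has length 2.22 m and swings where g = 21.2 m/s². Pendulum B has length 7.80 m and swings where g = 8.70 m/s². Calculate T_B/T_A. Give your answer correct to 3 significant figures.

2.93

T = 2π√(L/g), so T_B/T_A = √((L_B/g_B)/(L_A/g_A)) = √((7.80/8.70)/(2.22/21.2)) = 2.93.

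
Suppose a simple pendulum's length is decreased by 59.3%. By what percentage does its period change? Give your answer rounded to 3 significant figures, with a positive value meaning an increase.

T ∝ √L, so T'/T = √(0.4070) = 0.6380.
Percentage change in T = (0.6380 − 1) × 100% = -36.2%.

-36.2%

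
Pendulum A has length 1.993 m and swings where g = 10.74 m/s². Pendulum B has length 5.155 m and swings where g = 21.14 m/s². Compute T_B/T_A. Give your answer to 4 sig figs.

T = 2π√(L/g), so T_B/T_A = √((L_B/g_B)/(L_A/g_A)) = √((5.155/21.14)/(1.993/10.74)) = 1.146.

1.146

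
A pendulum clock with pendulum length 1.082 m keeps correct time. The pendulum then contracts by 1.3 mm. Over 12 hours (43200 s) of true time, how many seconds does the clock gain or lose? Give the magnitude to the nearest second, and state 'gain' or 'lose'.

gain 26 s

T ∝ √L, so T'/T = √(1.08070/1.082) = 0.999399.
In 43200 s of true time the clock registers 43200/0.999399 = 43226.0 s, so it gains 26 s.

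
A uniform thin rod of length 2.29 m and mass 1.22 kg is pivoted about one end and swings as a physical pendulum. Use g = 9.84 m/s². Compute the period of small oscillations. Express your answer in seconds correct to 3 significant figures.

2.47 s

For a physical pendulum T = 2π√(I/(mgd)), with d = 1.145 m from pivot to centre of mass.
I_cm = mL²/12 = 1.22 × 2.29²/12 = 0.5332 kg·m²; I = I_cm + md² = 0.5332 + 1.22 × 1.145² = 2.133 kg·m².
T = 2π√(2.133/(1.22 × 9.84 × 1.145)) = 2.47 s.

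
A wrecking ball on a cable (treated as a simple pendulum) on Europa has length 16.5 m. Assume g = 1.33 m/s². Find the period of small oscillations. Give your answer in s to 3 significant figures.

22.1 s

T = 2π√(L/g) = 2π√(16.5/1.33) = 2π × 3.522 = 22.1 s.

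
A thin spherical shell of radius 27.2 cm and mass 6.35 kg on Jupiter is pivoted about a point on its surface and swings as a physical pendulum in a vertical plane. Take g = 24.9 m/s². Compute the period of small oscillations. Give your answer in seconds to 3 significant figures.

0.848 s

I_cm = (2/3)mr² = 0.3132 kg·m². The pivot is at distance d = 0.272 m from the centre of mass.
By the parallel-axis theorem, I = I_cm + md² = 0.3132 + 0.4698 = 0.7830 kg·m².
T = 2π√(I/(mgd)) = 2π√(0.7830/(6.35 × 24.9 × 0.272)) = 0.848 s.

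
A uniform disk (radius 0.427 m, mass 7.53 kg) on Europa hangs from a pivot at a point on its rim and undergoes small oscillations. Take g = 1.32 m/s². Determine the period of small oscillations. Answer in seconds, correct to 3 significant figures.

4.38 s

I_cm = ½mr² = 0.6865 kg·m². The pivot is at distance d = 0.427 m from the centre of mass.
By the parallel-axis theorem, I = I_cm + md² = 0.6865 + 1.373 = 2.059 kg·m².
T = 2π√(I/(mgd)) = 2π√(2.059/(7.53 × 1.32 × 0.427)) = 4.38 s.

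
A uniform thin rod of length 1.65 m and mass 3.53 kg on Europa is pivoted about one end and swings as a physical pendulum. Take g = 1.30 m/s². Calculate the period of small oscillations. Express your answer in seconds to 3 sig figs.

5.78 s

For a physical pendulum T = 2π√(I/(mgd)), with d = 0.8250 m from pivot to centre of mass.
I_cm = mL²/12 = 3.53 × 1.65²/12 = 0.8009 kg·m²; I = I_cm + md² = 0.8009 + 3.53 × 0.8250² = 3.203 kg·m².
T = 2π√(3.203/(3.53 × 1.30 × 0.8250)) = 5.78 s.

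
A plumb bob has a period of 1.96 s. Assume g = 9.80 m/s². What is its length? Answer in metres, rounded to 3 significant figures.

From T = 2π√(L/g), L = gT²/(4π²) = 9.80 × 1.960²/(4π²) = 0.954 m.

0.954 m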